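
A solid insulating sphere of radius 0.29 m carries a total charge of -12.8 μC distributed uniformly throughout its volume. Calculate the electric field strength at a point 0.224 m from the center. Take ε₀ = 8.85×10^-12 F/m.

Take a concentric spherical Gaussian surface of radius r = 0.224 m (r < R).
For a uniform sphere the enclosed fraction is (r/R)³, so Q_enc = (-12.8 μC)(0.224/0.29)³ = -5.899×10^-6 C.
Applying ∮E·dA = Q_enc/ε₀ with Φ = E(4πr²):
E = |Q_enc|/(4πε₀r²) = (5.899×10^-6)/(4π·8.85×10^-12·(0.224)²) = 1.06e6 N/C.

E = 1.06e6 N/C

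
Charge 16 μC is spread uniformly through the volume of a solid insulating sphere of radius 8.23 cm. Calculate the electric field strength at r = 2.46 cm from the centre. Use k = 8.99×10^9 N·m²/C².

Symmetry ⇒ E = E(r) r̂. Gaussian sphere of radius r = 2.46 cm (r < R).
Only the charge within r is enclosed: Q_enc = Q·(r/R)³ = (16 μC)·(2.46 cm/8.23 cm)³ = 4.273×10^-7 C.
Applying ∮E·dA = Q_enc/ε₀ with Φ = E(4πr²):
E = k|Q_enc|/r² = (8.99×10^9)(4.273×10^-7)/(0.0246)² = 6.35×10^6 N/C.

E = 6.35×10^6 N/C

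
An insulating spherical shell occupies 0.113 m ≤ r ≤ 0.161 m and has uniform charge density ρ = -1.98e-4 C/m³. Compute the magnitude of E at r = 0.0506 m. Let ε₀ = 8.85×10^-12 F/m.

|E| = 0 V/m

By spherical symmetry E is radial; choose a Gaussian sphere of radius r = 0.0506 m (r < 0.113 m, inside the empty cavity).
No charge is enclosed, so by Gauss's law E·4πr² = 0 ⇒ E = 0.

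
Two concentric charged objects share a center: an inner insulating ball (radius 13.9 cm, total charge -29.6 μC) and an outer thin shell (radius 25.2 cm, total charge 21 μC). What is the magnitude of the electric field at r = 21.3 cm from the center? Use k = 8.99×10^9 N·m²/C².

Take a concentric spherical Gaussian surface of radius r = 21.3 cm (between the bodies, 13.9 cm < r < 25.2 cm).
Only the inner charge is enclosed; the outer shell contributes nothing inside itself. Q_enc = -29.6 μC = -2.96×10^-5 C.
Since E is radial and uniform over the Gaussian sphere, Φ = E·4πr² = Q_enc/ε₀.
E = k|Q_enc|/r² = (8.99×10^9)(2.96×10^-5)/(0.213)² = 5.87×10^6 N/C.

E ≈ 5.87×10^6 N/C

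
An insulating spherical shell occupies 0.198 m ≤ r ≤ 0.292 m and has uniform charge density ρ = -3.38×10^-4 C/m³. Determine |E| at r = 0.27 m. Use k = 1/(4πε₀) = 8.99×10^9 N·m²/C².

Use a concentric Gaussian sphere at r = 0.27 m (within the shell material, 0.198 m < r < 0.292 m).
Only the shell between 0.198 m and r is enclosed: Q_enc = ρ·(4π/3)(r³ − a³) = (-3.38e-4)·(4π/3)·((0.27)³ − (0.198)³) = -1.688×10^-5 C.
Applying ∮E·dA = Q_enc/ε₀ with Φ = E(4πr²):
E = k|Q_enc|/r² = (8.99×10^9)(1.688e-5)/(0.27)² = 2.08e6 N/C.

|E| ≈ 2.08×10^6 V/m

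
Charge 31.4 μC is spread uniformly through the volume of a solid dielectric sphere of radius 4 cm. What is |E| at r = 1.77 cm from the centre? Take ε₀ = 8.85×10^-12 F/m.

Symmetry ⇒ E = E(r) r̂. Gaussian sphere of radius r = 1.77 cm (r < R).
Only the charge within r is enclosed: Q_enc = Q·(r/R)³ = (31.4 μC)·(1.77 cm/4 cm)³ = 2.721×10^-6 C.
Applying ∮E·dA = Q_enc/ε₀ with Φ = E(4πr²):
E = |Q_enc|/(4πε₀r²) = (2.721×10^-6)/(4π·8.85×10^-12·(0.0177)²) = 7.81e7 N/C.

7.81×10^7 V/m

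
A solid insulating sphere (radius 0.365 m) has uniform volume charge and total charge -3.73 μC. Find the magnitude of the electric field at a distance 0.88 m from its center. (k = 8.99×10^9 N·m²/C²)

4.33e4 N/C

Take a concentric spherical Gaussian surface of radius r = 0.88 m (r > R, so the entire charge is enclosed).
Q_enc = -3.73 μC = -3.73e-6 C.
Applying ∮E·dA = Q_enc/ε₀ with Φ = E(4πr²):
E = k|Q_enc|/r² = (8.99×10^9)(3.73e-6)/(0.88)² = 4.33×10^4 N/C.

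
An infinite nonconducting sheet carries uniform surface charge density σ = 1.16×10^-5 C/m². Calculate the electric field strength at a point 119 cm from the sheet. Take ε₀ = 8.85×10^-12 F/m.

Choose a cylindrical pillbox piercing the sheet, end faces (area A) parallel to it.
Only the two end caps contribute flux: Φ = 2EA. With Q_enc = σA, Gauss's law gives E = |σ|/(2ε₀).
E = |σ|/(2ε₀) = (1.16×10^-5)/(2·8.85×10^-12) = 6.55×10^5 N/C.

|E| ≈ 6.55×10^5 V/m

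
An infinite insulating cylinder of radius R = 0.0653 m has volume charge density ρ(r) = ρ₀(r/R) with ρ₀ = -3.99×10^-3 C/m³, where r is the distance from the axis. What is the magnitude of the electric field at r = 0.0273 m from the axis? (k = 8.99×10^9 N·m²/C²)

|E| ≈ 1.71e6 N/C

By cylindrical symmetry E is radial; use a coaxial Gaussian cylinder of radius 0.0273 m and length L (r < R).
Integrating ρ over the cross-section to radius r: λ_enc = (2πρ₀/R) ∫₀^r r'^2 dr' = 2πρ₀ r^3/(3·R) = -2.604×10^-6 C/m.
By Gauss's law (flux through the curved wall only), E·2πrL = λ_enc L/ε₀.
E = 2k|λ_enc|/r = 2(8.99×10^9)(2.604e-6)/(0.0273) = 1.71×10^6 N/C.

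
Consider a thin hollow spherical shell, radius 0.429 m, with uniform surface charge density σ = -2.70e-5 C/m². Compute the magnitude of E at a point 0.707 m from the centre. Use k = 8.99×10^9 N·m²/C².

1.12×10^6 N/C

By spherical symmetry E is radial; choose a Gaussian sphere of radius r = 0.707 m (r > 0.429 m).
The entire shell is enclosed: Q_enc = σ·4πR² = (-2.70e-5)·4π·(0.429)² = -6.244×10^-5 C.
By Gauss's law, ∮E·dA = E·4πr² = Q_enc/ε₀.
E = k|Q_enc|/r² = (8.99×10^9)(6.244×10^-5)/(0.707)² = 1.12e6 N/C.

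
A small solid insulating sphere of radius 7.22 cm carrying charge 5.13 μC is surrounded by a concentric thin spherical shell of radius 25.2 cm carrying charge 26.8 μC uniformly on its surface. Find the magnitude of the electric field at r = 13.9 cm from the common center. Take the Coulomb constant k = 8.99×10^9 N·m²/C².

|E| ≈ 2.39e6 N/C

Use a concentric Gaussian sphere at r = 13.9 cm (between the bodies, 7.22 cm < r < 25.2 cm).
The shell at 25.2 cm lies outside the Gaussian surface, so Q_enc = 5.13 μC = 5.13×10^-6 C.
Since E is radial and uniform over the Gaussian sphere, Φ = E·4πr² = Q_enc/ε₀.
E = k|Q_enc|/r² = (8.99×10^9)(5.13e-6)/(0.139)² = 2.39×10^6 N/C.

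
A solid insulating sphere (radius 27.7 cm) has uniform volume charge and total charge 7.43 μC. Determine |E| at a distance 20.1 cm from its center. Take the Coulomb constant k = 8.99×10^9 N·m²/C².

E = 6.32×10^5 N/C

By spherical symmetry E is radial; choose a Gaussian sphere of radius r = 20.1 cm (r < R).
For a uniform sphere the enclosed fraction is (r/R)³, so Q_enc = (7.43 μC)(0.201/0.277)³ = 2.839e-6 C.
By Gauss's law, ∮E·dA = E·4πr² = Q_enc/ε₀.
E = k|Q_enc|/r² = (8.99×10^9)(2.839×10^-6)/(0.201)² = 6.32×10^5 N/C.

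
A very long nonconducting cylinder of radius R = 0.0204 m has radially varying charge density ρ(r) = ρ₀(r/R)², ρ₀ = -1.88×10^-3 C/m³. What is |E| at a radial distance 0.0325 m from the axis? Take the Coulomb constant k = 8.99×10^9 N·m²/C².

6.80e5 N/C

Take a coaxial cylindrical Gaussian surface of radius r = 0.0325 m and length L (r > R, full charge per length enclosed).
λ_enc = 2π ∫₀^R ρ₀(r'/R)^2 r' dr' = 2πρ₀R²/4 = -1.229e-6 C/m.
Applying ∮E·dA = Q_enc/ε₀ with the end caps contributing no flux:
E = 2k|λ_enc|/r = 2(8.99×10^9)(1.229×10^-6)/(0.0325) = 6.80e5 N/C.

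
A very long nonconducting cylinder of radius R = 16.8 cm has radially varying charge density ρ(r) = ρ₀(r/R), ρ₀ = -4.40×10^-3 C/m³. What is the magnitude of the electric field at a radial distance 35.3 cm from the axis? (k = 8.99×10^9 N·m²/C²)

|E| ≈ 1.32e7 N/C

Coaxial Gaussian cylinder, radius r = 35.3 cm, length L (r > R, full charge per length enclosed).
λ_enc = 2π ∫₀^R ρ₀(r'/R)^1 r' dr' = 2πρ₀R²/3 = -2.601×10^-4 C/m.
Applying ∮E·dA = Q_enc/ε₀ with the end caps contributing no flux:
E = 2k|λ_enc|/r = 2(8.99×10^9)(2.601e-4)/(0.353) = 1.32×10^7 N/C.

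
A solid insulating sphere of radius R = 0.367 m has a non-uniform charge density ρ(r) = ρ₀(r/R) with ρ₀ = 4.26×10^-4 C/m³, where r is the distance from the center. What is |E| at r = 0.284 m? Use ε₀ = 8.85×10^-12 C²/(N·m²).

Take a concentric spherical Gaussian surface of radius r = 0.284 m (r < R).
Integrate the density: Q_enc = 4π ∫₀^r ρ₀(r'/R)^1 r'² dr' = 4πρ₀ r^4/(4·R) = 2.372×10^-5 C.
Since E is radial and uniform over the Gaussian sphere, Φ = E·4πr² = Q_enc/ε₀.
E = |Q_enc|/(4πε₀r²) = (2.372×10^-5)/(4π·8.85×10^-12·(0.284)²) = 2.64×10^6 N/C.

2.64×10^6 V/m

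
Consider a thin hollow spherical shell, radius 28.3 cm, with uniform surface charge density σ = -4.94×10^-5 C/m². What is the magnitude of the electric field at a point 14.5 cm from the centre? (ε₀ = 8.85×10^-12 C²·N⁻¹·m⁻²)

Take a concentric spherical Gaussian surface of radius r = 14.5 cm (inside the shell, r < 28.3 cm).
All the charge is outside the Gaussian surface: Q_enc = 0, hence E = 0 everywhere inside the shell.

|E| = 0 V/m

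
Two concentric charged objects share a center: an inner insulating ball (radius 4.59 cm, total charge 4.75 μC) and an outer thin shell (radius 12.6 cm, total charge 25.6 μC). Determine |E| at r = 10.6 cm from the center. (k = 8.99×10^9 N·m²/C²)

|E| ≈ 3.80×10^6 N/C

Use a concentric Gaussian sphere at r = 10.6 cm (between the bodies, 4.59 cm < r < 12.6 cm).
Only the inner charge is enclosed; the outer shell contributes nothing inside itself. Q_enc = 4.75 μC = 4.75×10^-6 C.
Since E is radial and uniform over the Gaussian sphere, Φ = E·4πr² = Q_enc/ε₀.
E = k|Q_enc|/r² = (8.99×10^9)(4.75×10^-6)/(0.106)² = 3.80×10^6 N/C.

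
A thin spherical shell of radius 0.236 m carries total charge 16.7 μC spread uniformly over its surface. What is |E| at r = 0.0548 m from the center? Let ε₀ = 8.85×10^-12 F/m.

By spherical symmetry E is radial; choose a Gaussian sphere of radius r = 0.0548 m (inside the shell, r < 0.236 m).
All the charge is outside the Gaussian surface: Q_enc = 0, hence E = 0 everywhere inside the shell.

|E| = 0 N/C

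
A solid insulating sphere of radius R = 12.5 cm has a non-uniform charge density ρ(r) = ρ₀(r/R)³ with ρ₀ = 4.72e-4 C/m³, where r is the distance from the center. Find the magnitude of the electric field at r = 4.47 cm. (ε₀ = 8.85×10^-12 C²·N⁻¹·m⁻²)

Take a concentric spherical Gaussian surface of radius r = 4.47 cm (r < R).
Integrate the density: Q_enc = 4π ∫₀^r ρ₀(r'/R)^3 r'² dr' = 4πρ₀ r^6/(6·R³) = 4.038×10^-9 C.
Applying ∮E·dA = Q_enc/ε₀ with Φ = E(4πr²):
E = |Q_enc|/(4πε₀r²) = (4.038e-9)/(4π·8.85×10^-12·(0.0447)²) = 1.82e4 N/C.

|E| ≈ 1.82×10^4 N/C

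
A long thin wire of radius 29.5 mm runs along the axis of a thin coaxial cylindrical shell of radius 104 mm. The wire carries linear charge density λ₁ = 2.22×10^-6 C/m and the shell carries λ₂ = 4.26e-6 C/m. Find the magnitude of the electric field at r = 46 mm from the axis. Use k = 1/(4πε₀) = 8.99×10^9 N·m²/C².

Take a coaxial cylindrical Gaussian surface of radius r = 46 mm and length L (between the conductors, 29.5 mm < r < 104 mm).
Only the inner wire is enclosed; the outer shell contributes nothing inside itself. λ_enc = λ₁ = 2.22×10^-6 C/m.
Gauss's law: E·2πrL = λ_enc L/ε₀.
E = 2k|λ_enc|/r = 2(8.99×10^9)(2.22×10^-6)/(0.046) = 8.68×10^5 N/C.

|E| ≈ 8.68×10^5 N/C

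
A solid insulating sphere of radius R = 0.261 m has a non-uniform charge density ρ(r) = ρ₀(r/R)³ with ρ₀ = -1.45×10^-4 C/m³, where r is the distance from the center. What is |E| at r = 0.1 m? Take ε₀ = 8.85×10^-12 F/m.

Symmetry ⇒ E = E(r) r̂. Gaussian sphere of radius r = 0.1 m (r < R).
Integrate the density: Q_enc = 4π ∫₀^r ρ₀(r'/R)^3 r'² dr' = 4πρ₀ r^6/(6·R³) = -1.708×10^-8 C.
By Gauss's law, ∮E·dA = E·4πr² = Q_enc/ε₀.
E = |Q_enc|/(4πε₀r²) = (1.708×10^-8)/(4π·8.85×10^-12·(0.1)²) = 1.54×10^4 N/C.

E = 1.54×10^4 N/C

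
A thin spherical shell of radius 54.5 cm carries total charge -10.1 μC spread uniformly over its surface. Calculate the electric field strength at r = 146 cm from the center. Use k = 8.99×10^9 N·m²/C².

By spherical symmetry E is radial; choose a Gaussian sphere of radius r = 146 cm (r > 54.5 cm).
The entire shell is enclosed: Q_enc = -1.01e-5 C.
Gauss's law: E·4πr² = Q_enc/ε₀.
E = k|Q_enc|/r² = (8.99×10^9)(1.01×10^-5)/(1.46)² = 4.26×10^4 N/C.

E = 4.26×10^4 V/m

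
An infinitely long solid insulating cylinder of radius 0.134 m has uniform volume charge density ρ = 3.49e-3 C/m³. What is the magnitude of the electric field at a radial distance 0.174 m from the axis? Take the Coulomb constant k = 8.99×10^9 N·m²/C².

Take a coaxial cylindrical Gaussian surface of radius r = 0.174 m and length L (r > 0.134 m, full cross-section enclosed).
λ_enc = ρ·πR² = (3.49×10^-3)π(0.134)² = 1.969×10^-4 C/m.
Applying ∮E·dA = Q_enc/ε₀ with the end caps contributing no flux:
E = 2k|λ_enc|/r = 2(8.99×10^9)(1.969e-4)/(0.174) = 2.03×10^7 N/C.

|E| ≈ 2.03×10^7 N/C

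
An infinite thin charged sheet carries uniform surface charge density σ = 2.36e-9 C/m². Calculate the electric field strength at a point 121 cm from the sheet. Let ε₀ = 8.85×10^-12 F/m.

By planar symmetry E is perpendicular to the sheet and uniform; use a Gaussian pillbox with flat faces of area A on each side of the sheet.
Flux Φ = 2EA and Q_enc = σA, so 2EA = σA/ε₀ ⇒ E = |σ|/(2ε₀), independent of distance.
E = |σ|/(2ε₀) = (2.36×10^-9)/(2·8.85×10^-12) = 133 N/C.

E = 133 N/C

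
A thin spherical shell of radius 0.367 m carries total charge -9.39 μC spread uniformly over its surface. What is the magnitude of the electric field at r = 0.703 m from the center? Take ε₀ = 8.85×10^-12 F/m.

Take a concentric spherical Gaussian surface of radius r = 0.703 m (r > 0.367 m).
The entire shell is enclosed: Q_enc = -9.39×10^-6 C.
Since E is radial and uniform over the Gaussian sphere, Φ = E·4πr² = Q_enc/ε₀.
E = |Q_enc|/(4πε₀r²) = (9.39×10^-6)/(4π·8.85×10^-12·(0.703)²) = 1.71×10^5 N/C.

E = 1.71×10^5 V/m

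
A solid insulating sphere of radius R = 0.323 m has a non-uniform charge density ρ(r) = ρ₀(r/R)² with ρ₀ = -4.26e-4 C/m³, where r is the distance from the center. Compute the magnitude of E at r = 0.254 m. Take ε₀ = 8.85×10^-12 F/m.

Symmetry ⇒ E = E(r) r̂. Gaussian sphere of radius r = 0.254 m (r < R).
Integrate the density: Q_enc = 4π ∫₀^r ρ₀(r'/R)^2 r'² dr' = 4πρ₀ r^5/(5·R²) = -1.085×10^-5 C.
Gauss's law: E·4πr² = Q_enc/ε₀.
E = |Q_enc|/(4πε₀r²) = (1.085×10^-5)/(4π·8.85×10^-12·(0.254)²) = 1.51×10^6 N/C.

E = 1.51e6 N/C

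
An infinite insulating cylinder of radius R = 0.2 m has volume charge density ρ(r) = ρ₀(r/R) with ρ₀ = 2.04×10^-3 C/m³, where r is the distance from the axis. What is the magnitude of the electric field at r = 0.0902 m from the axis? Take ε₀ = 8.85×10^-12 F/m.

Take a coaxial cylindrical Gaussian surface of radius r = 0.0902 m and length L (r < R).
λ_enc = ∫₀^r ρ(r')·2πr' dr' = (2πρ₀/R)·r^3/3 = 1.568e-5 C/m.
Applying ∮E·dA = Q_enc/ε₀ with the end caps contributing no flux:
E = |λ_enc|/(2πε₀r) = (1.568×10^-5)/(2π·8.85×10^-12·0.0902) = 3.13e6 N/C.

E ≈ 3.13×10^6 N/C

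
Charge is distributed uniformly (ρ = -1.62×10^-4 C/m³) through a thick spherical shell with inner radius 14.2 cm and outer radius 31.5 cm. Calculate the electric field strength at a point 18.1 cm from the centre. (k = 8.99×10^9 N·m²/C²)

5.71×10^5 V/m

Take a concentric spherical Gaussian surface of radius r = 18.1 cm (within the shell material, 14.2 cm < r < 31.5 cm).
Enclosed charge is the volume from a to r: Q_enc = (4π/3)ρ(r³ − a³) = -2.081×10^-6 C.
By Gauss's law, ∮E·dA = E·4πr² = Q_enc/ε₀.
E = k|Q_enc|/r² = (8.99×10^9)(2.081e-6)/(0.181)² = 5.71e5 N/C.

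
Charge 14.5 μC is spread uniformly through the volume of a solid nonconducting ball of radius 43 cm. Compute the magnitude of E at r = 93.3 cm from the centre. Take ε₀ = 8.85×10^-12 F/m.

|E| ≈ 1.50×10^5 V/m

By spherical symmetry E is radial; choose a Gaussian sphere of radius r = 93.3 cm (r > R, so the entire charge is enclosed).
Q_enc = 14.5 μC = 1.45×10^-5 C.
By Gauss's law, ∮E·dA = E·4πr² = Q_enc/ε₀.
E = |Q_enc|/(4πε₀r²) = (1.45×10^-5)/(4π·8.85×10^-12·(0.933)²) = 1.50×10^5 N/C.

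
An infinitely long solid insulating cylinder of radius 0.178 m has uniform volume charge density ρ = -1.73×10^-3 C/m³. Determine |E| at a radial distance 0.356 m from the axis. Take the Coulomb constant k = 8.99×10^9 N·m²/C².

Coaxial Gaussian cylinder, radius r = 0.356 m, length L (r > 0.178 m, full cross-section enclosed).
λ_enc = ρ·πR² = (-1.73×10^-3)π(0.178)² = -1.722×10^-4 C/m.
Since E is radial and uniform over the curved surface, Φ = E·2πrL = Q_enc/ε₀ = λ_enc L/ε₀.
E = 2k|λ_enc|/r = 2(8.99×10^9)(1.722e-4)/(0.356) = 8.70×10^6 N/C.

|E| ≈ 8.70×10^6 N/C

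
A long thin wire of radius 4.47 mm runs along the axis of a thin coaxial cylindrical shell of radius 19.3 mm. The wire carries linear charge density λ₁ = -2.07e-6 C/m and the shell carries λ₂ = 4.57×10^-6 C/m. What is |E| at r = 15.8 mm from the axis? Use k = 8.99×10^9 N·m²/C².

E = 2.36×10^6 V/m

Choose a coaxial cylinder of radius r = 15.8 mm (arbitrary length L) as the Gaussian surface (between the conductors, 4.47 mm < r < 19.3 mm).
The shell at 19.3 mm lies outside the Gaussian surface, so λ_enc = λ₁ = -2.07×10^-6 C/m.
Since E is radial and uniform over the curved surface, Φ = E·2πrL = Q_enc/ε₀ = λ_enc L/ε₀.
E = 2k|λ_enc|/r = 2(8.99×10^9)(2.07e-6)/(0.0158) = 2.36×10^6 N/C.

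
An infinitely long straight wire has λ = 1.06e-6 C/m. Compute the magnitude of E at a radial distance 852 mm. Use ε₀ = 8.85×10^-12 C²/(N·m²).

Take a coaxial cylindrical Gaussian surface of radius r = 852 mm and length L.
Q_enc = λL, so λ_enc = 1.06e-6 C/m.
Gauss's law: E·2πrL = λ_enc L/ε₀.
E = |λ_enc|/(2πε₀r) = (1.06×10^-6)/(2π·8.85×10^-12·0.852) = 2.24e4 N/C.

E ≈ 2.24e4 N/C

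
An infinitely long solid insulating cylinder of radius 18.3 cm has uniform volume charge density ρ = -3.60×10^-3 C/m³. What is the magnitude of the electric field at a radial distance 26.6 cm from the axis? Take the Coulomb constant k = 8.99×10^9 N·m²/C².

E = 2.56×10^7 N/C

Take a coaxial cylindrical Gaussian surface of radius r = 26.6 cm and length L (r > 18.3 cm, full cross-section enclosed).
λ_enc = ρ·πR² = (-3.60e-3)π(0.183)² = -3.788×10^-4 C/m.
Applying ∮E·dA = Q_enc/ε₀ with the end caps contributing no flux:
E = 2k|λ_enc|/r = 2(8.99×10^9)(3.788×10^-4)/(0.266) = 2.56×10^7 N/C.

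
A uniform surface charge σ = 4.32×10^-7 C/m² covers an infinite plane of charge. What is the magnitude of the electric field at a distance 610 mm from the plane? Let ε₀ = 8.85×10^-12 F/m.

The symmetry is planar: E is normal to the sheet and the same magnitude on both sides. Take a pillbox straddling the sheet with end-cap area A.
Only the two end caps contribute flux: Φ = 2EA. With Q_enc = σA, Gauss's law gives E = |σ|/(2ε₀).
E = |σ|/(2ε₀) = (4.32e-7)/(2·8.85×10^-12) = 2.44×10^4 N/C.

2.44×10^4 V/m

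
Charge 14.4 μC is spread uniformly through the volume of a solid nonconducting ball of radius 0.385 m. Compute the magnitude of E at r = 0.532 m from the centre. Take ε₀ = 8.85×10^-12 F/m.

Use a concentric Gaussian sphere at r = 0.532 m (r > R, so the entire charge is enclosed).
Q_enc = 14.4 μC = 1.44×10^-5 C.
Applying ∮E·dA = Q_enc/ε₀ with Φ = E(4πr²):
E = |Q_enc|/(4πε₀r²) = (1.44e-5)/(4π·8.85×10^-12·(0.532)²) = 4.57×10^5 N/C.

E = 4.57×10^5 V/m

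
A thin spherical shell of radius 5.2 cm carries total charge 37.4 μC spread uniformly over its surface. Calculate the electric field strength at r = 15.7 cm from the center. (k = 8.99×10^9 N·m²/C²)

By spherical symmetry E is radial; choose a Gaussian sphere of radius r = 15.7 cm (r > 5.2 cm).
The entire shell is enclosed: Q_enc = 3.74×10^-5 C.
Applying ∮E·dA = Q_enc/ε₀ with Φ = E(4πr²):
E = k|Q_enc|/r² = (8.99×10^9)(3.74×10^-5)/(0.157)² = 1.36×10^7 N/C.

1.36×10^7 N/C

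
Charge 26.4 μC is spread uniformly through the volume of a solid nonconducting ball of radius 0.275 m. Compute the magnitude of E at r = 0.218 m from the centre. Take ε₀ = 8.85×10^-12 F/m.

By spherical symmetry E is radial; choose a Gaussian sphere of radius r = 0.218 m (r < R).
Only the charge within r is enclosed: Q_enc = Q·(r/R)³ = (26.4 μC)·(0.218 m/0.275 m)³ = 1.315×10^-5 C.
Since E is radial and uniform over the Gaussian sphere, Φ = E·4πr² = Q_enc/ε₀.
E = |Q_enc|/(4πε₀r²) = (1.315×10^-5)/(4π·8.85×10^-12·(0.218)²) = 2.49e6 N/C.

2.49×10^6 N/C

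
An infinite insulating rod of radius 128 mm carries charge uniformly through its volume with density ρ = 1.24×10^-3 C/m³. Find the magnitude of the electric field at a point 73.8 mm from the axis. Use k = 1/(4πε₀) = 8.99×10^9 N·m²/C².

|E| ≈ 5.17×10^6 N/C

By cylindrical symmetry E is radial; use a coaxial Gaussian cylinder of radius 73.8 mm and length L (r < R).
Enclosed charge per unit length: λ_enc = ρ·πr² = (1.24×10^-3)π(0.0738)² = 2.122×10^-5 C/m.
Gauss's law: E·2πrL = λ_enc L/ε₀.
E = 2k|λ_enc|/r = 2(8.99×10^9)(2.122e-5)/(0.0738) = 5.17×10^6 N/C.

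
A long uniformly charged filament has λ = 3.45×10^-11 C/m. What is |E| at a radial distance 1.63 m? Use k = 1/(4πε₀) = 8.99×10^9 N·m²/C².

By cylindrical symmetry E is radial; use a coaxial Gaussian cylinder of radius 1.63 m and length L.
Q_enc = λL, so λ_enc = 3.45×10^-11 C/m.
Gauss's law: E·2πrL = λ_enc L/ε₀.
E = 2k|λ_enc|/r = 2(8.99×10^9)(3.45×10^-11)/(1.63) = 0.381 N/C.

E = 0.381 N/C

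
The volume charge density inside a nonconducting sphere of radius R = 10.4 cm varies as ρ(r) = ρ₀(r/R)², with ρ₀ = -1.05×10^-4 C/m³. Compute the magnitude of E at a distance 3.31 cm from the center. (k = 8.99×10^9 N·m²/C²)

By spherical symmetry E is radial; choose a Gaussian sphere of radius r = 3.31 cm (r < R).
Q_enc = ∫₀^r ρ(r')·4πr'² dr' = (4πρ₀/R²) ∫₀^r r'^4 dr' = 4πρ₀ r^5/(5·R²) = -9.694e-10 C.
Applying ∮E·dA = Q_enc/ε₀ with Φ = E(4πr²):
E = k|Q_enc|/r² = (8.99×10^9)(9.694×10^-10)/(0.0331)² = 7.95×10^3 N/C.

E ≈ 7.95e3 V/m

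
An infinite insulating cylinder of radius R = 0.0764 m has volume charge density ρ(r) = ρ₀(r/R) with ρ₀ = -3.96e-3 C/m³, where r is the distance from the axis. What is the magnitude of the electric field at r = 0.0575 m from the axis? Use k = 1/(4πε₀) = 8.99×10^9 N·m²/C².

|E| = 6.45×10^6 N/C

Choose a coaxial cylinder of radius r = 0.0575 m (arbitrary length L) as the Gaussian surface (r < R).
λ_enc = ∫₀^r ρ(r')·2πr' dr' = (2πρ₀/R)·r^3/3 = -2.064×10^-5 C/m.
Gauss's law: E·2πrL = λ_enc L/ε₀.
E = 2k|λ_enc|/r = 2(8.99×10^9)(2.064e-5)/(0.0575) = 6.45e6 N/C.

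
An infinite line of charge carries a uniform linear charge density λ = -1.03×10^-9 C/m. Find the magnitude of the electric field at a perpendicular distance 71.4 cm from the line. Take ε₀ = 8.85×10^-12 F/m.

|E| = 25.9 N/C

By cylindrical symmetry E is radial; use a coaxial Gaussian cylinder of radius 71.4 cm and length L.
Q_enc = λL, so λ_enc = -1.03e-9 C/m.
By Gauss's law (flux through the curved wall only), E·2πrL = λ_enc L/ε₀.
E = |λ_enc|/(2πε₀r) = (1.03×10^-9)/(2π·8.85×10^-12·0.714) = 25.9 N/C.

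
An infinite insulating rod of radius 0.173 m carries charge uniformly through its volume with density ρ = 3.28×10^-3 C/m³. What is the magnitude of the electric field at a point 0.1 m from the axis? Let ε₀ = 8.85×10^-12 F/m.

By cylindrical symmetry E is radial; use a coaxial Gaussian cylinder of radius 0.1 m and length L (r < R).
Charge inside radius r per length L is ρ·πr²·L, so λ_enc = ρπr² = 1.03×10^-4 C/m.
Gauss's law: E·2πrL = λ_enc L/ε₀.
E = |λ_enc|/(2πε₀r) = (1.03×10^-4)/(2π·8.85×10^-12·0.1) = 1.85×10^7 N/C.

E ≈ 1.85×10^7 V/m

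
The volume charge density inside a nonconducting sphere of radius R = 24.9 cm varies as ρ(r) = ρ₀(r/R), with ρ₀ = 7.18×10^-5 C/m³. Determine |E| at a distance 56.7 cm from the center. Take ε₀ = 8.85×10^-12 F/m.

E ≈ 9.74×10^4 N/C

By spherical symmetry E is radial; choose a Gaussian sphere of radius r = 56.7 cm (r > R, all charge enclosed).
Q_enc = 4π ∫₀^R ρ₀(r'/R)^1 r'² dr' = 4πρ₀R³/4 = 3.482e-6 C.
Since E is radial and uniform over the Gaussian sphere, Φ = E·4πr² = Q_enc/ε₀.
E = |Q_enc|/(4πε₀r²) = (3.482×10^-6)/(4π·8.85×10^-12·(0.567)²) = 9.74×10^4 N/C.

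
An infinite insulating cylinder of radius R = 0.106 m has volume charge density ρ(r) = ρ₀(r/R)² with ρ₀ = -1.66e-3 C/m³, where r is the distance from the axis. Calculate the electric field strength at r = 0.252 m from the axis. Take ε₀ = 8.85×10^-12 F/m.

E = 2.09×10^6 V/m

Take a coaxial cylindrical Gaussian surface of radius r = 0.252 m and length L (r > R, full charge per length enclosed).
λ_enc = 2π ∫₀^R ρ₀(r'/R)^2 r' dr' = 2πρ₀R²/4 = -2.93×10^-5 C/m.
Gauss's law: E·2πrL = λ_enc L/ε₀.
E = |λ_enc|/(2πε₀r) = (2.93×10^-5)/(2π·8.85×10^-12·0.252) = 2.09e6 N/C.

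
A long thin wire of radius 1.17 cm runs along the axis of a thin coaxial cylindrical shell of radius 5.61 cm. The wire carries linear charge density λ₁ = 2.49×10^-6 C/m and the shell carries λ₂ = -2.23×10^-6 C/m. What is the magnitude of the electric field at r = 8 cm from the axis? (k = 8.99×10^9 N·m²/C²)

By cylindrical symmetry E is radial; use a coaxial Gaussian cylinder of radius 8 cm and length L (r > 5.61 cm, enclosing both).
λ_enc = λ₁ + λ₂ = (2.49×10^-6) + (-2.23×10^-6) = 2.60e-7 C/m.
Since E is radial and uniform over the curved surface, Φ = E·2πrL = Q_enc/ε₀ = λ_enc L/ε₀.
E = 2k|λ_enc|/r = 2(8.99×10^9)(2.60×10^-7)/(0.08) = 5.84×10^4 N/C.

E ≈ 5.84×10^4 N/C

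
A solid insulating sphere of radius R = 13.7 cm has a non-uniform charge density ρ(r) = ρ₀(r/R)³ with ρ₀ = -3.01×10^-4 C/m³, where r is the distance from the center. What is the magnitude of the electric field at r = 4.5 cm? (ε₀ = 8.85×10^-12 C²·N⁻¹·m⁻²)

E = 9.04×10^3 V/m

Take a concentric spherical Gaussian surface of radius r = 4.5 cm (r < R).
Q_enc = ∫₀^r ρ(r')·4πr'² dr' = (4πρ₀/R³) ∫₀^r r'^5 dr' = 4πρ₀ r^6/(6·R³) = -2.036×10^-9 C.
Since E is radial and uniform over the Gaussian sphere, Φ = E·4πr² = Q_enc/ε₀.
E = |Q_enc|/(4πε₀r²) = (2.036e-9)/(4π·8.85×10^-12·(0.045)²) = 9.04e3 N/C.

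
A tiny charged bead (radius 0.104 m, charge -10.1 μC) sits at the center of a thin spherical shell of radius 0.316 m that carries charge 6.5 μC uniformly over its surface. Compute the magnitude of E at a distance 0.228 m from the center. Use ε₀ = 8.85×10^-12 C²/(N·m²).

E = 1.75×10^6 V/m

By spherical symmetry E is radial; choose a Gaussian sphere of radius r = 0.228 m (between the bodies, 0.104 m < r < 0.316 m).
Only the inner charge is enclosed; the outer shell contributes nothing inside itself. Q_enc = -10.1 μC = -1.01×10^-5 C.
Applying ∮E·dA = Q_enc/ε₀ with Φ = E(4πr²):
E = |Q_enc|/(4πε₀r²) = (1.01×10^-5)/(4π·8.85×10^-12·(0.228)²) = 1.75×10^6 N/C.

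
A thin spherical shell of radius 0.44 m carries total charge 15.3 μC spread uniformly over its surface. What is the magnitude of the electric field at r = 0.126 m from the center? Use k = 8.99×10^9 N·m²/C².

Take a concentric spherical Gaussian surface of radius r = 0.126 m (inside the shell, r < 0.44 m).
No charge lies within this surface, so Q_enc = 0 and Gauss's law gives E·4πr² = 0 ⇒ E = 0.

E = 0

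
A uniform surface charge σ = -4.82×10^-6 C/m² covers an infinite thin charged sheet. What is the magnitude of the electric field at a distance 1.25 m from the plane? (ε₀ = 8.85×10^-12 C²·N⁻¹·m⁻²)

Choose a cylindrical pillbox piercing the sheet, end faces (area A) parallel to it.
Flux Φ = 2EA and Q_enc = σA, so 2EA = σA/ε₀ ⇒ E = |σ|/(2ε₀), independent of distance.
E = |σ|/(2ε₀) = (4.82×10^-6)/(2·8.85×10^-12) = 2.72×10^5 N/C.

E ≈ 2.72e5 V/m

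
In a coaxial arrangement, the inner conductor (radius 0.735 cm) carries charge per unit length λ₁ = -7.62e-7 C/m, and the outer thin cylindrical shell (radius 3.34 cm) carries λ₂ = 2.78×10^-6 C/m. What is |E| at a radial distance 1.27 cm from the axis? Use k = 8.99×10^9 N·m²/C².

Coaxial Gaussian cylinder, radius r = 1.27 cm, length L (between the conductors, 0.735 cm < r < 3.34 cm).
The shell at 3.34 cm lies outside the Gaussian surface, so λ_enc = λ₁ = -7.62×10^-7 C/m.
Since E is radial and uniform over the curved surface, Φ = E·2πrL = Q_enc/ε₀ = λ_enc L/ε₀.
E = 2k|λ_enc|/r = 2(8.99×10^9)(7.62e-7)/(0.0127) = 1.08e6 N/C.

E ≈ 1.08×10^6 N/C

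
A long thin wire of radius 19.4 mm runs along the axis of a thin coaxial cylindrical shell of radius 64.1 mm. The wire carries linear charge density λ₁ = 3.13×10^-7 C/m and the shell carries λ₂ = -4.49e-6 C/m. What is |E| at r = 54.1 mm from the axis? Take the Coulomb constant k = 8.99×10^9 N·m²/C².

Coaxial Gaussian cylinder, radius r = 54.1 mm, length L (between the conductors, 19.4 mm < r < 64.1 mm).
Only the inner wire is enclosed; the outer shell contributes nothing inside itself. λ_enc = λ₁ = 3.13e-7 C/m.
By Gauss's law (flux through the curved wall only), E·2πrL = λ_enc L/ε₀.
E = 2k|λ_enc|/r = 2(8.99×10^9)(3.13e-7)/(0.0541) = 1.04×10^5 N/C.

E = 1.04e5 N/C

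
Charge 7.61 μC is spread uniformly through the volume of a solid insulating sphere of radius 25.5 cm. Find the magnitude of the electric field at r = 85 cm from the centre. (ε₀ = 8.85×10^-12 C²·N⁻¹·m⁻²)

E = 9.47e4 V/m

Take a concentric spherical Gaussian surface of radius r = 85 cm (r > R, so the entire charge is enclosed).
Q_enc = 7.61 μC = 7.61e-6 C.
Applying ∮E·dA = Q_enc/ε₀ with Φ = E(4πr²):
E = |Q_enc|/(4πε₀r²) = (7.61×10^-6)/(4π·8.85×10^-12·(0.85)²) = 9.47×10^4 N/C.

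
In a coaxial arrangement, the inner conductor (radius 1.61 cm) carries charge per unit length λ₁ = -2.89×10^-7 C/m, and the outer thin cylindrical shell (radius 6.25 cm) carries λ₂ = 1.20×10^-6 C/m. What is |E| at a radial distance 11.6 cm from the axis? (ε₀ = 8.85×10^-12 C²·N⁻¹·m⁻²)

Choose a coaxial cylinder of radius r = 11.6 cm (arbitrary length L) as the Gaussian surface (r > 6.25 cm, enclosing both).
λ_enc = λ₁ + λ₂ = (-2.89×10^-7) + (1.20×10^-6) = 9.11×10^-7 C/m.
Applying ∮E·dA = Q_enc/ε₀ with the end caps contributing no flux:
E = |λ_enc|/(2πε₀r) = (9.11e-7)/(2π·8.85×10^-12·0.116) = 1.41×10^5 N/C.

1.41×10^5 V/m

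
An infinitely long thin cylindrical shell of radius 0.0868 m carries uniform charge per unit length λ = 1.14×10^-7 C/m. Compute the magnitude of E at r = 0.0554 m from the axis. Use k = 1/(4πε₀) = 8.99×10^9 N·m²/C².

|E| = 0 V/m

By cylindrical symmetry E is radial; use a coaxial Gaussian cylinder of radius 0.0554 m and length L (r < 0.0868 m, inside the shell).
No charge is enclosed, so Gauss's law gives E·2πrL = 0 ⇒ E = 0.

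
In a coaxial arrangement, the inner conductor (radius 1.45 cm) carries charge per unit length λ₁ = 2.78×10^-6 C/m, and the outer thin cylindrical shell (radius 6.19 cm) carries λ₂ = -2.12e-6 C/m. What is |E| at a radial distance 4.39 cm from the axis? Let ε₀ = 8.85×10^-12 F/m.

By cylindrical symmetry E is radial; use a coaxial Gaussian cylinder of radius 4.39 cm and length L (between the conductors, 1.45 cm < r < 6.19 cm).
The shell at 6.19 cm lies outside the Gaussian surface, so λ_enc = λ₁ = 2.78×10^-6 C/m.
Gauss's law: E·2πrL = λ_enc L/ε₀.
E = |λ_enc|/(2πε₀r) = (2.78×10^-6)/(2π·8.85×10^-12·0.0439) = 1.14×10^6 N/C.

|E| ≈ 1.14×10^6 V/m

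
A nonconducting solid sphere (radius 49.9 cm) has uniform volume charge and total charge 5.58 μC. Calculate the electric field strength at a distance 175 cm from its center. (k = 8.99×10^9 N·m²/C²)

E ≈ 1.64×10^4 V/m

Use a concentric Gaussian sphere at r = 175 cm (r > R, so the entire charge is enclosed).
Q_enc = 5.58 μC = 5.58e-6 C.
Gauss's law: E·4πr² = Q_enc/ε₀.
E = k|Q_enc|/r² = (8.99×10^9)(5.58×10^-6)/(1.75)² = 1.64e4 N/C.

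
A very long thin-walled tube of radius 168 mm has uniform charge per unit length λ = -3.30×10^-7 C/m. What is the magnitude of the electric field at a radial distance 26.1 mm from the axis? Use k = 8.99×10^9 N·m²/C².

Choose a coaxial cylinder of radius r = 26.1 mm (arbitrary length L) as the Gaussian surface (r < 168 mm, inside the shell).
No charge is enclosed, so Gauss's law gives E·2πrL = 0 ⇒ E = 0.

E = 0 (no enclosed charge)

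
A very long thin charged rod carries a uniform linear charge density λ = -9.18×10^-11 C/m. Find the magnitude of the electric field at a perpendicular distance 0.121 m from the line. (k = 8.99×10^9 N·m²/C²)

E = 13.6 N/C

Take a coaxial cylindrical Gaussian surface of radius r = 0.121 m and length L.
Q_enc = λL, so λ_enc = -9.18×10^-11 C/m.
Gauss's law: E·2πrL = λ_enc L/ε₀.
E = 2k|λ_enc|/r = 2(8.99×10^9)(9.18×10^-11)/(0.121) = 13.6 N/C.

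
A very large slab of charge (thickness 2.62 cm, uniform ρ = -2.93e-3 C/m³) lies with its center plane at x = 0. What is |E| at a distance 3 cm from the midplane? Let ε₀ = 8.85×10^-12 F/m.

|E| ≈ 4.34×10^6 N/C

The point |x| = 3 cm lies outside the slab (half-thickness 0.0131 m). A symmetric pillbox spanning the full slab encloses Q_enc = ρ·d·A.
Flux = 2EA ⇒ E = |ρ|d/(2ε₀), independent of distance outside.
E = (2.93×10^-3)(0.0262)/(2·8.85×10^-12) = 4.34e6 N/C.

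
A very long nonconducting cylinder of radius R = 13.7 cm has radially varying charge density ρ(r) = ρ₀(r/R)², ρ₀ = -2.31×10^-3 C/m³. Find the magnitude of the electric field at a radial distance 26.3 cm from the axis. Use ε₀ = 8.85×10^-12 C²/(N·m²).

|E| ≈ 4.66×10^6 N/C

Coaxial Gaussian cylinder, radius r = 26.3 cm, length L (r > R, full charge per length enclosed).
λ_enc = 2π ∫₀^R ρ₀(r'/R)^2 r' dr' = 2πρ₀R²/4 = -6.81×10^-5 C/m.
By Gauss's law (flux through the curved wall only), E·2πrL = λ_enc L/ε₀.
E = |λ_enc|/(2πε₀r) = (6.81×10^-5)/(2π·8.85×10^-12·0.263) = 4.66×10^6 N/C.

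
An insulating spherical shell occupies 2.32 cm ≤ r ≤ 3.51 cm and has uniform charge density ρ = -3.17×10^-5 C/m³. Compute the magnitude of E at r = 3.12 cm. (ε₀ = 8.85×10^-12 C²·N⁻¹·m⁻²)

Take a concentric spherical Gaussian surface of radius r = 3.12 cm (within the shell material, 2.32 cm < r < 3.51 cm).
Only the shell between 2.32 cm and r is enclosed: Q_enc = ρ·(4π/3)(r³ − a³) = (-3.17×10^-5)·(4π/3)·((0.0312)³ − (0.0232)³) = -2.375×10^-9 C.
By Gauss's law, ∮E·dA = E·4πr² = Q_enc/ε₀.
E = |Q_enc|/(4πε₀r²) = (2.375e-9)/(4π·8.85×10^-12·(0.0312)²) = 2.19×10^4 N/C.

E ≈ 2.19e4 N/C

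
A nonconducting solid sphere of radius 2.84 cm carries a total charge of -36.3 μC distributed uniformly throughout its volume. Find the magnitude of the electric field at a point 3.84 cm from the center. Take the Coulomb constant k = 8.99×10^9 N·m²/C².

Use a concentric Gaussian sphere at r = 3.84 cm (r > R, so the entire charge is enclosed).
Q_enc = -36.3 μC = -3.63×10^-5 C.
Applying ∮E·dA = Q_enc/ε₀ with Φ = E(4πr²):
E = k|Q_enc|/r² = (8.99×10^9)(3.63×10^-5)/(0.0384)² = 2.21×10^8 N/C.

|E| = 2.21×10^8 V/m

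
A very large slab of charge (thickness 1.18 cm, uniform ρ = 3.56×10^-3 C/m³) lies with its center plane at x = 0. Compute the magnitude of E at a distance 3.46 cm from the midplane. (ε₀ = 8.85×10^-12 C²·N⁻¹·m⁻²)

E = 2.37×10^6 N/C

The point |x| = 3.46 cm lies outside the slab (half-thickness 0.0059 m). A symmetric pillbox spanning the full slab encloses Q_enc = ρ·d·A.
Flux = 2EA ⇒ E = |ρ|d/(2ε₀), independent of distance outside.
E = (3.56×10^-3)(0.0118)/(2·8.85×10^-12) = 2.37×10^6 N/C.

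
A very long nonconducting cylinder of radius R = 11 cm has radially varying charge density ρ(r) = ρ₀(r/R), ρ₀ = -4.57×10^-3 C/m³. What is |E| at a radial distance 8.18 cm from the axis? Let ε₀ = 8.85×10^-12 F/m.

Take a coaxial cylindrical Gaussian surface of radius r = 8.18 cm and length L (r < R).
λ_enc = ∫₀^r ρ(r')·2πr' dr' = (2πρ₀/R)·r^3/3 = -4.763×10^-5 C/m.
By Gauss's law (flux through the curved wall only), E·2πrL = λ_enc L/ε₀.
E = |λ_enc|/(2πε₀r) = (4.763×10^-5)/(2π·8.85×10^-12·0.0818) = 1.05e7 N/C.

|E| = 1.05e7 V/m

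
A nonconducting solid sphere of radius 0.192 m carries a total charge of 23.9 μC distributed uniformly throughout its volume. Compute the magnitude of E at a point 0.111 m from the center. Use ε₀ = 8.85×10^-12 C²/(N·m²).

3.37×10^6 V/m

Use a concentric Gaussian sphere at r = 0.111 m (r < R).
Only the charge within r is enclosed: Q_enc = Q·(r/R)³ = (23.9 μC)·(0.111 m/0.192 m)³ = 4.618×10^-6 C.
Gauss's law: E·4πr² = Q_enc/ε₀.
E = |Q_enc|/(4πε₀r²) = (4.618×10^-6)/(4π·8.85×10^-12·(0.111)²) = 3.37e6 N/C.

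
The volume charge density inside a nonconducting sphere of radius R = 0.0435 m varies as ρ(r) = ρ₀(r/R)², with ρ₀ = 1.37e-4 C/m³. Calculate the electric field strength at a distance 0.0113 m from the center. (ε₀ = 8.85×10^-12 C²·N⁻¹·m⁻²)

Symmetry ⇒ E = E(r) r̂. Gaussian sphere of radius r = 0.0113 m (r < R).
Q_enc = ∫₀^r ρ(r')·4πr'² dr' = (4πρ₀/R²) ∫₀^r r'^4 dr' = 4πρ₀ r^5/(5·R²) = 3.353×10^-11 C.
By Gauss's law, ∮E·dA = E·4πr² = Q_enc/ε₀.
E = |Q_enc|/(4πε₀r²) = (3.353×10^-11)/(4π·8.85×10^-12·(0.0113)²) = 2.36e3 N/C.

2.36e3 N/C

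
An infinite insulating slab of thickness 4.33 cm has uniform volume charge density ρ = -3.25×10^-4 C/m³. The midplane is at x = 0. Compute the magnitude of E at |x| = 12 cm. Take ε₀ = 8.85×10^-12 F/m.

The point |x| = 12 cm lies outside the slab (half-thickness 0.02165 m). A symmetric pillbox spanning the full slab encloses Q_enc = ρ·d·A.
Flux = 2EA ⇒ E = |ρ|d/(2ε₀), independent of distance outside.
E = (3.25×10^-4)(0.0433)/(2·8.85×10^-12) = 7.95×10^5 N/C.

E = 7.95×10^5 N/C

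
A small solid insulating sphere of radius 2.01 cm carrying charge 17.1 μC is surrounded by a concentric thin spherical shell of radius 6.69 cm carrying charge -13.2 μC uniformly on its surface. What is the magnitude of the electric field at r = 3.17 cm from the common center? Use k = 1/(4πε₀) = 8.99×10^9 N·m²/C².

E ≈ 1.53e8 V/m

By spherical symmetry E is radial; choose a Gaussian sphere of radius r = 3.17 cm (between the bodies, 2.01 cm < r < 6.69 cm).
Only the inner charge is enclosed; the outer shell contributes nothing inside itself. Q_enc = 17.1 μC = 1.71e-5 C.
Gauss's law: E·4πr² = Q_enc/ε₀.
E = k|Q_enc|/r² = (8.99×10^9)(1.71×10^-5)/(0.0317)² = 1.53e8 N/C.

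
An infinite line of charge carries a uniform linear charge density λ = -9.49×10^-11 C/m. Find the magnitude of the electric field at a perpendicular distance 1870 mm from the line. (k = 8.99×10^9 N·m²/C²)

0.912 N/C

Choose a coaxial cylinder of radius r = 1870 mm (arbitrary length L) as the Gaussian surface.
Q_enc = λL, so λ_enc = -9.49×10^-11 C/m.
Applying ∮E·dA = Q_enc/ε₀ with the end caps contributing no flux:
E = 2k|λ_enc|/r = 2(8.99×10^9)(9.49e-11)/(1.87) = 0.912 N/C.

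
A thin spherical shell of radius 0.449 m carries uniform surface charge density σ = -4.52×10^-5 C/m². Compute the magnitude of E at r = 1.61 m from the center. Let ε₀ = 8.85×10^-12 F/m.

Use a concentric Gaussian sphere at r = 1.61 m (r > 0.449 m).
The entire shell is enclosed: Q_enc = σ·4πR² = (-4.52e-5)·4π·(0.449)² = -1.145e-4 C.
Since E is radial and uniform over the Gaussian sphere, Φ = E·4πr² = Q_enc/ε₀.
E = |Q_enc|/(4πε₀r²) = (1.145e-4)/(4π·8.85×10^-12·(1.61)²) = 3.97e5 N/C.

E = 3.97×10^5 V/m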